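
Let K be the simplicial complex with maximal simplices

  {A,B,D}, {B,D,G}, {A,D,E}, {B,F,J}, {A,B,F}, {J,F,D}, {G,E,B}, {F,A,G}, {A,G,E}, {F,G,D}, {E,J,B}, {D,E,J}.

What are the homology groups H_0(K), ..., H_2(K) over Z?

Order the vertices as A < B < D < E < F < G < J. Listing each simplex with vertices in this order, K has dimension 2 with simplices:

  0-simplices (7): A, B, D, E, F, G, J
  1-simplices (18): AB, AD, AE, AF, AG, BD, BE, BF, BG, BJ, DE, DF, DG, DJ, EG, EJ, FG, FJ
  2-simplices (12): ABD, ABF, ADE, AEG, AFG, BDG, BEG, BEJ, BFJ, DEJ, DFG, DFJ

giving chain groups C_0 ≅ Z^7, C_1 ≅ Z^18, C_2 ≅ Z^12.

The boundary map ∂_1: C_1 → C_0 sends each edge [p,q] (with p < q) to q − p.
As a 7×18 matrix over Z this has rank 6, with invariant factors (1,1,1,1,1,1).

∂_2: C_2 → C_1 maps a triangle to the signed sum of its edges. For instance
  ∂ADE = DE − AE + AD,
  ∂BEG = EG − BG + BE.
The 18×12 boundary matrix has rank 12 and Smith normal form diag(1,1,1,1,1,1,1,1,1,1,1,2).

Reading off H_k = ker ∂_k / im ∂_{k+1}:

  H_0: rank C_0 − rank ∂_1 = 7 − 6 = 1, and the invariant factors of ∂_1 are all 1, so H_0 = Z.
  H_1: rank ker ∂_1 − rank ∂_2 = (18 − 6) − 12 = 0, and ∂_2 has invariant factor 2 > 1, so H_1 = Z/2Z.
  H_2: rank ker ∂_2 − rank ∂_3 = (12 − 12) − 0 = 0, and there is no ∂_3, so H_2 = 0.

As a check, the Euler characteristic is 7 − 18 + 12 = 1, which agrees with 1 − 0 + 0 = 1.

H_0 = Z,  H_1 = Z/2Z,  H_2 = 0.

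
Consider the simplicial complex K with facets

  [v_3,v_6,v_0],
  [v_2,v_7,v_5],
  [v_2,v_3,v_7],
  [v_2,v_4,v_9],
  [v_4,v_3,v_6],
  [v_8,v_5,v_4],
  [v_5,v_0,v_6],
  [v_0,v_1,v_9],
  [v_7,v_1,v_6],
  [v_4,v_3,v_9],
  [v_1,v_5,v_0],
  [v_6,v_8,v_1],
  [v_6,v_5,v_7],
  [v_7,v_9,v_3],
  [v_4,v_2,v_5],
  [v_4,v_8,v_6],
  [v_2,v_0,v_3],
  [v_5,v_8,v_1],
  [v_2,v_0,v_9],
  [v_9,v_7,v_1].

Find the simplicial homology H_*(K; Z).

Order the vertices as v_0 < v_1 < v_2 < v_3 < v_4 < v_5 < v_6 < v_7 < v_8 < v_9. Listing each simplex with vertices in this order, K has dimension 2 with simplices:

  0-simplices (10): [v_0], [v_1], [v_2], [v_3], [v_4], [v_5], [v_6], [v_7], [v_8], [v_9]
  1-simplices (30): (30 of them)
  2-simplices (20): (20 of them)

giving chain groups C_0 ≅ Z^10, C_1 ≅ Z^30, C_2 ≅ Z^20.

Boundary ∂_1: C_1 → C_0 maps an edge to its endpoints' difference, ∂[p,q] = q − p. For instance
  ∂[v_3,v_6] = [v_6] − [v_3].
The 10×30 boundary matrix has rank 9 and Smith normal form diag(1,1,1,1,1,1,1,1,1).

The boundary map ∂_2: C_2 → C_1 maps a triangle to the signed sum of its edges. For instance
  ∂[v_4,v_5,v_8] = [v_5,v_8] − [v_4,v_8] + [v_4,v_5],
  ∂[v_0,v_1,v_9] = [v_1,v_9] − [v_0,v_9] + [v_0,v_1].
This gives a 30×20 integer matrix of rank 20; reducing to Smith normal form yields diagonal entries (1,1,1,1,1,1,1,1,1,1,1,1,1,1,1,1,1,1,1,2).

Now H_k = ker ∂_k / im ∂_{k+1}, so:

  H_0: rank C_0 − rank ∂_1 = 10 − 9 = 1, and the invariant factors of ∂_1 are all 1, so H_0 = Z.
  H_1: rank ker ∂_1 − rank ∂_2 = (30 − 9) − 20 = 1, and ∂_2 has invariant factor 2 > 1, so H_1 = Z ⊕ Z_2.
  H_2: rank ker ∂_2 − rank ∂_3 = (20 − 20) − 0 = 0, and there is no ∂_3, so H_2 = 0.

As a check, the Euler characteristic is 10 − 30 + 20 = 0, which agrees with 1 − 1 + 0 = 0.
(K is a triangulation of the Klein bottle.)

H_0 = Z,  H_1 = Z ⊕ Z_2,  H_2 = 0.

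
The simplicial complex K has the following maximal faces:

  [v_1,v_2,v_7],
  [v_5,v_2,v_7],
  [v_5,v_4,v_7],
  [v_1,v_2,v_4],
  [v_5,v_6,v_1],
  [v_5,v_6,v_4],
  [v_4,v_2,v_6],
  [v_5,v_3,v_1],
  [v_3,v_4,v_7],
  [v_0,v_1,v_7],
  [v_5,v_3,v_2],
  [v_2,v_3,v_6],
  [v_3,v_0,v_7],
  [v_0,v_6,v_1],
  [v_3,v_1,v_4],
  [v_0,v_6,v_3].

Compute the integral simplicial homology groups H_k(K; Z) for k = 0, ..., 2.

Take the total order v_0 < v_1 < v_2 < v_3 < v_4 < v_5 < v_6 < v_7 on the vertex set. Then K (dimension 2) consists of the simplices:

  0-simplices (8): [v_0], [v_1], [v_2], [v_3], [v_4], [v_5], [v_6], [v_7]
  1-simplices (24): (24 of them)
  2-simplices (16): (16 of them)

giving chain groups C_0 ≅ Z^8, C_1 ≅ Z^24, C_2 ≅ Z^16.

Boundary ∂_1: C_1 → C_0 is given by ∂[p,q] = [q] − [p].
The 8×24 boundary matrix has rank 7 and Smith normal form diag(1,1,1,1,1,1,1).

Boundary ∂_2: C_2 → C_1 sends each 2-simplex [p,q,r] to [q,r] − [p,r] + [p,q]. For instance
  ∂[v_2,v_3,v_5] = [v_3,v_5] − [v_2,v_5] + [v_2,v_3],
  ∂[v_2,v_4,v_6] = [v_4,v_6] − [v_2,v_6] + [v_2,v_4].
This gives a 24×16 integer matrix of rank 15; reducing to Smith normal form yields diagonal entries (1,1,1,1,1,1,1,1,1,1,1,1,1,1,1).

From H_k ≅ ker(∂_k) / im(∂_{k+1}) we obtain:

  H_0: rank C_0 − rank ∂_1 = 8 − 7 = 1, and the invariant factors of ∂_1 are all 1, so H_0 ≅ Z.
  H_1: rank ker ∂_1 − rank ∂_2 = (24 − 7) − 15 = 2, and the invariant factors of ∂_2 are all 1, so H_1 ≅ Z^2.
  H_2: rank ker ∂_2 − rank ∂_3 = (16 − 15) − 0 = 1, and there is no ∂_3, so H_2 ≅ Z.

As a check, the Euler characteristic is 8 − 24 + 16 = 0, which agrees with 1 − 2 + 1 = 0.

H_0 ≅ Z,  H_1 ≅ Z^2,  H_2 ≅ Z.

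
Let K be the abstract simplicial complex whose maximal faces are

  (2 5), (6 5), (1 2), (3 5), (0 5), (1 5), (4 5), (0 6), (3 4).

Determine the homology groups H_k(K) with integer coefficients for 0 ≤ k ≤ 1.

K has 7 vertices, 9 edges.
rank ∂_0 = 0, rank ∂_1 = 6 ⇒ b_0 = 7 − 0 − 6 = 1; all invariant factors of ∂_1 are 1 so no torsion. So H_0 = Z.
rank ∂_1 = 6, rank ∂_2 = 0 ⇒ b_1 = 9 − 6 − 0 = 3. So H_1 = Z^3.

H_0 ≅ Z,  H_1 ≅ Z^3.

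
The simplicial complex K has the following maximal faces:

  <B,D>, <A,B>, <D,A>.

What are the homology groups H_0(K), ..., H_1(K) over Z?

Fix the vertex order A < B < D and write every simplex with vertices in increasing order. Then dim K = 1 and the simplices of K are:

  0-simplices (3): A, B, D
  1-simplices (3): AB, AD, BD

so the chain groups are C_0 ≅ Z^3, C_1 ≅ Z^3.

The boundary map ∂_1: C_1 → C_0 maps an edge to its endpoints' difference, ∂[p,q] = q − p.
As a 3×3 matrix over Z this has rank 2, with invariant factors (1,1).

Reading off H_k = ker ∂_k / im ∂_{k+1}:

  H_0: rank C_0 − rank ∂_1 = 3 − 2 = 1, and the invariant factors of ∂_1 are all 1, so H_0 ≅ Z.
  H_1: rank ker ∂_1 − rank ∂_2 = (3 − 2) − 0 = 1, and there is no ∂_2, so H_1 ≅ Z.

As a check, the Euler characteristic is 3 − 3 = 0, which agrees with 1 − 1 = 0.

H_0 ≅ Z,  H_1 ≅ Z.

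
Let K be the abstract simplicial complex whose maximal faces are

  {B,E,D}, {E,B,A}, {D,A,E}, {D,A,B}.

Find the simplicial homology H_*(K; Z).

Fix the vertex order A < B < D < E and write every simplex with vertices in increasing order. Then dim K = 2 and the simplices of K are:

  0-simplices (4): A, B, D, E
  1-simplices (6): AB, AD, AE, BD, BE, DE
  2-simplices (4): ABD, ABE, ADE, BDE

Hence C_0 ≅ Z^4, C_1 ≅ Z^6, C_2 ≅ Z^4.

Boundary ∂_1: C_1 → C_0 sends each edge [p,q] (with p < q) to q − p. For instance
  ∂BE = E − B.
The resulting 4×6 matrix has rank 3, and its Smith normal form has invariant factors (1,1,1).

∂_2: C_2 → C_1 sends each 2-simplex [p,q,r] to [q,r] − [p,r] + [p,q]. For instance
  ∂ADE = DE − AE + AD,
  ∂ABE = BE − AE + AB.
This gives a 6×4 integer matrix of rank 3; reducing to Smith normal form yields diagonal entries (1,1,1).

From H_k ≅ ker(∂_k) / im(∂_{k+1}) we obtain:

  H_0: rank C_0 − rank ∂_1 = 4 − 3 = 1, and the invariant factors of ∂_1 are all 1, so H_0 ≅ Z.
  H_1: rank ker ∂_1 − rank ∂_2 = (6 − 3) − 3 = 0, and the invariant factors of ∂_2 are all 1, so H_1 ≅ 0.
  H_2: rank ker ∂_2 − rank ∂_3 = (4 − 3) − 0 = 1, and there is no ∂_3, so H_2 ≅ Z.

As a check, the Euler characteristic is 4 − 6 + 4 = 2, which agrees with 1 − 0 + 1 = 2.

H_0 ≅ Z,  H_1 = 0,  H_2 ≅ Z.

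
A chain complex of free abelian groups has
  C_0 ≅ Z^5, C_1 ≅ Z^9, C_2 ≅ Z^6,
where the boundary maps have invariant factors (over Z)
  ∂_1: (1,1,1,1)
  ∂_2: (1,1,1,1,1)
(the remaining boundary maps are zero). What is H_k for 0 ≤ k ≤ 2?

H_0: b_0 = 5 − 0 − 4 = 1; torsion from ∂_1 factors > 1: none. So H_0 ≅ Z.
H_1: b_1 = 9 − 4 − 5 = 0; torsion from ∂_2 factors > 1: none. So H_1 ≅ 0.
H_2: b_2 = 6 − 5 − 0 = 1; torsion from ∂_3 factors > 1: none. So H_2 ≅ Z.

H_0 ≅ Z,  H_1 = 0,  H_2 ≅ Z.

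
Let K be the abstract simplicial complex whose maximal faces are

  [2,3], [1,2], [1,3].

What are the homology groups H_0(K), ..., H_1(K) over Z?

H_0 ≅ Z,  H_1 ≅ Z.

K has 3 vertices, 3 edges.
rank ∂_0 = 0, rank ∂_1 = 2 ⇒ b_0 = 3 − 0 − 2 = 1; all invariant factors of ∂_1 are 1 so no torsion. So H_0 = Z.
rank ∂_1 = 2, rank ∂_2 = 0 ⇒ b_1 = 3 − 2 − 0 = 1. So H_1 = Z.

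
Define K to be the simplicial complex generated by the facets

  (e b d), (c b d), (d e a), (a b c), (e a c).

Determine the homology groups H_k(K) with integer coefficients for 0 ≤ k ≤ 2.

H_0 = Z,  H_1 = Z,  H_2 = 0.

We work with the vertex ordering a < b < c < d < e. The simplices of K, each written with vertices in increasing order, are:

  0-simplices (5): a, b, c, d, e
  1-simplices (10): ab, ac, ad, ae, bc, bd, be, cd, ce, de
  2-simplices (5): abc, ace, ade, bcd, bde

Hence C_0 ≅ Z^5, C_1 ≅ Z^10, C_2 ≅ Z^5.

The boundary map ∂_1: C_1 → C_0 maps an edge to its endpoints' difference, ∂[p,q] = q − p. For instance
  ∂ac = c − a.
The 5×10 boundary matrix has rank 4 and Smith normal form diag(1,1,1,1).

The boundary map ∂_2: C_2 → C_1 acts by ∂[p,q,r] = [q,r] − [p,r] + [p,q]. For instance
  ∂bcd = cd − bd + bc,
  ∂abc = bc − ac + ab.
As a 10×5 matrix over Z this has rank 5, with invariant factors (1,1,1,1,1).

From H_k ≅ ker(∂_k) / im(∂_{k+1}) we obtain:

  H_0: rank C_0 − rank ∂_1 = 5 − 4 = 1, and the invariant factors of ∂_1 are all 1, so H_0 ≅ Z.
  H_1: rank ker ∂_1 − rank ∂_2 = (10 − 4) − 5 = 1, and the invariant factors of ∂_2 are all 1, so H_1 ≅ Z.
  H_2: rank ker ∂_2 − rank ∂_3 = (5 − 5) − 0 = 0, and there is no ∂_3, so H_2 ≅ 0.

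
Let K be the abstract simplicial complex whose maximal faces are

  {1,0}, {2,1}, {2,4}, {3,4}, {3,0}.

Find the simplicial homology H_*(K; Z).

Order the vertices as 0 < 1 < 2 < 3 < 4. Listing each simplex with vertices in this order, K has dimension 1 with simplices:

  0-simplices (5): [0], [1], [2], [3], [4]
  1-simplices (5): [0,1], [0,3], [1,2], [2,4], [3,4]

so the chain groups are C_0 ≅ Z^5, C_1 ≅ Z^5.

Boundary ∂_1: C_1 → C_0 sends each edge [p,q] (with p < q) to q − p.
This gives a 5×5 integer matrix of rank 4; reducing to Smith normal form yields diagonal entries (1,1,1,1).

Computing H_k = (kernel of ∂_k) / (image of ∂_{k+1}):

  H_0: rank C_0 − rank ∂_1 = 5 − 4 = 1, and the invariant factors of ∂_1 are all 1, so H_0 = Z.
  H_1: rank ker ∂_1 − rank ∂_2 = (5 − 4) − 0 = 1, and there is no ∂_2, so H_1 = Z.

(K is a triangulation of the circle S^1.)

H_0 = Z,  H_1 = Z.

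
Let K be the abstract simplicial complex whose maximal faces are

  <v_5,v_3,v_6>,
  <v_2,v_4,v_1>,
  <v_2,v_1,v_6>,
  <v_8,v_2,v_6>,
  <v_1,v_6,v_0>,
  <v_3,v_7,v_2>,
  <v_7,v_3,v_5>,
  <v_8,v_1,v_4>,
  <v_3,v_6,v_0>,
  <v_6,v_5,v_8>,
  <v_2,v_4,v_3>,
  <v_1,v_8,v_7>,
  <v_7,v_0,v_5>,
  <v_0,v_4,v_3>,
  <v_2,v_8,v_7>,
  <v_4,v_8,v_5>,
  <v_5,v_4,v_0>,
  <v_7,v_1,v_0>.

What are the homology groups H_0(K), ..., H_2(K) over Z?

We work with the vertex ordering v_0 < v_1 < v_2 < v_3 < v_4 < v_5 < v_6 < v_7 < v_8. The simplices of K, each written with vertices in increasing order, are:

  0-simplices (9): [v_0], [v_1], [v_2], [v_3], [v_4], [v_5], [v_6], [v_7], [v_8]
  1-simplices (27): (27 of them)
  2-simplices (18): (18 of them)

so the chain groups are C_0 ≅ Z^9, C_1 ≅ Z^27, C_2 ≅ Z^18.

The boundary map ∂_1: C_1 → C_0 maps an edge to its endpoints' difference, ∂[p,q] = q − p.
The 9×27 boundary matrix has rank 8 and Smith normal form diag(1,1,1,1,1,1,1,1).

Boundary ∂_2: C_2 → C_1 maps a triangle to the signed sum of its edges. For instance
  ∂[v_5,v_6,v_8] = [v_6,v_8] − [v_5,v_8] + [v_5,v_6],
  ∂[v_2,v_3,v_4] = [v_3,v_4] − [v_2,v_4] + [v_2,v_3].
As a 27×18 matrix over Z this has rank 18, with invariant factors (1,1,1,1,1,1,1,1,1,1,1,1,1,1,1,1,1,2).

Reading off H_k = ker ∂_k / im ∂_{k+1}:

  H_0: rank C_0 − rank ∂_1 = 9 − 8 = 1, and the invariant factors of ∂_1 are all 1, so H_0 = Z.
  H_1: rank ker ∂_1 − rank ∂_2 = (27 − 8) − 18 = 1, and ∂_2 has invariant factor 2 > 1, so H_1 = Z ⊕ Z/2.
  H_2: rank ker ∂_2 − rank ∂_3 = (18 − 18) − 0 = 0, and there is no ∂_3, so H_2 = 0.

(K is a triangulation of the Klein bottle.)

H_0 ≅ Z,  H_1 ≅ Z ⊕ Z/2,  H_2 = 0.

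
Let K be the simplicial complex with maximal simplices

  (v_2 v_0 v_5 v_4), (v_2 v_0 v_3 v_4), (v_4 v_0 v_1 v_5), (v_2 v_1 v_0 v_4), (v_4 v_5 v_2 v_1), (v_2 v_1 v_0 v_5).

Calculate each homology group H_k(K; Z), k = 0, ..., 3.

H_0 ≅ Z,  H_1 = 0,  H_2 = 0,  H_3 ≅ Z.

K has 6 vertices, 13 edges, 13 triangles, 6 3-simplices.
rank ∂_0 = 0, rank ∂_1 = 5 ⇒ b_0 = 6 − 0 − 5 = 1; all invariant factors of ∂_1 are 1 so no torsion. So H_0 ≅ Z.
rank ∂_1 = 5, rank ∂_2 = 8 ⇒ b_1 = 13 − 5 − 8 = 0; all invariant factors of ∂_2 are 1 so no torsion. So H_1 ≅ 0.
rank ∂_2 = 8, rank ∂_3 = 5 ⇒ b_2 = 13 − 8 − 5 = 0; all invariant factors of ∂_3 are 1 so no torsion. So H_2 ≅ 0.
rank ∂_3 = 5, rank ∂_4 = 0 ⇒ b_3 = 6 − 5 − 0 = 1. So H_3 ≅ Z.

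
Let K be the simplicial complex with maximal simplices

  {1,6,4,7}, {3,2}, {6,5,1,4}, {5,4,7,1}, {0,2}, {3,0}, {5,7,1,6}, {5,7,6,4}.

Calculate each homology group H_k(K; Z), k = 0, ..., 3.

H_0 = Z^2,  H_1 = Z,  H_2 = 0,  H_3 = Z.

Fix the vertex order 0 < 1 < 2 < 3 < 4 < 5 < 6 < 7 and write every simplex with vertices in increasing order. Then dim K = 3 and the simplices of K are:

  0-simplices (8): [0], [1], [2], [3], [4], [5], [6], [7]
  1-simplices (13): [0,2], [0,3], [1,4], [1,5], [1,6], [1,7], [2,3], [4,5], [4,6], [4,7], [5,6], [5,7], [6,7]
  2-simplices (10): [1,4,5], [1,4,6], [1,4,7], [1,5,6], [1,5,7], [1,6,7], [4,5,6], [4,5,7], [4,6,7], [5,6,7]
  3-simplices (5): [1,4,5,6], [1,4,5,7], [1,4,6,7], [1,5,6,7], [4,5,6,7]

Hence C_0 ≅ Z^8, C_1 ≅ Z^13, C_2 ≅ Z^10, C_3 ≅ Z^5.

Boundary ∂_1: C_1 → C_0 sends each edge [p,q] (with p < q) to q − p. For instance
  ∂[1,5] = [5] − [1].
As a 8×13 matrix over Z this has rank 6, with invariant factors (1,1,1,1,1,1).

∂_2: C_2 → C_1 sends each 2-simplex [p,q,r] to [q,r] − [p,r] + [p,q]. For instance
  ∂[1,5,7] = [5,7] − [1,7] + [1,5],
  ∂[4,5,7] = [5,7] − [4,7] + [4,5].
As a 13×10 matrix over Z this has rank 6, with invariant factors (1,1,1,1,1,1).

Boundary ∂_3: C_3 → C_2 sends each 3-simplex σ to the alternating sum Σ_i (−1)^i (σ with its i-th vertex removed). For instance
  ∂[4,5,6,7] = [5,6,7] − [4,6,7] + [4,5,7] − [4,5,6],
  ∂[1,4,5,7] = [4,5,7] − [1,5,7] + [1,4,7] − [1,4,5].
The 10×5 boundary matrix has rank 4 and Smith normal form diag(1,1,1,1).

Reading off H_k = ker ∂_k / im ∂_{k+1}:

  H_0: rank C_0 − rank ∂_1 = 8 − 6 = 2, and the invariant factors of ∂_1 are all 1, so H_0 = Z^2.
  H_1: rank ker ∂_1 − rank ∂_2 = (13 − 6) − 6 = 1, and the invariant factors of ∂_2 are all 1, so H_1 = Z.
  H_2: rank ker ∂_2 − rank ∂_3 = (10 − 6) − 4 = 0, and the invariant factors of ∂_3 are all 1, so H_2 = 0.
  H_3: rank ker ∂_3 − rank ∂_4 = (5 − 4) − 0 = 1, and there is no ∂_4, so H_3 = Z.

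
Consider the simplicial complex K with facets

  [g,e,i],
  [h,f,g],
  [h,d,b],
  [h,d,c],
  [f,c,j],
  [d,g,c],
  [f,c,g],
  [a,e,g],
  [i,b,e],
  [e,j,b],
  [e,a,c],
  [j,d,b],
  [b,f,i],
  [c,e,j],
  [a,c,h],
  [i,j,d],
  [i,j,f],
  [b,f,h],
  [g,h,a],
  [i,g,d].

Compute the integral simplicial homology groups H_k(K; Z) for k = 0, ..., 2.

H_0 = Z,  H_1 = Z ⊕ Z/2Z,  H_2 = 0.

We work with the vertex ordering a < b < c < d < e < f < g < h < i < j. The simplices of K, each written with vertices in increasing order, are:

  0-simplices (10): a, b, c, d, e, f, g, h, i, j
  1-simplices (30): ac, ae, ag, ah, bd, be, bf, bh, bi, bj, cd, ce, cf, cg, ch, cj, dg, dh, di, dj, eg, ei, ej, fg, fh, fi, fj, gh, gi, ij
  2-simplices (20): ace, ach, aeg, agh, bdh, bdj, bei, bej, bfh, bfi, cdg, cdh, cej, cfg, cfj, dgi, dij, egi, fgh, fij

Hence C_0 ≅ Z^10, C_1 ≅ Z^30, C_2 ≅ Z^20.

The boundary map ∂_1: C_1 → C_0 is given by ∂[p,q] = [q] − [p]. For instance
  ∂cd = d − c.
As a 10×30 matrix over Z this has rank 9, with invariant factors (1,1,1,1,1,1,1,1,1).

∂_2: C_2 → C_1 sends each 2-simplex [p,q,r] to [q,r] − [p,r] + [p,q]. For instance
  ∂aeg = eg − ag + ae,
  ∂fij = ij − fj + fi.
This gives a 30×20 integer matrix of rank 20; reducing to Smith normal form yields diagonal entries (1,1,1,1,1,1,1,1,1,1,1,1,1,1,1,1,1,1,1,2).

Now H_k = ker ∂_k / im ∂_{k+1}, so:

  H_0: rank C_0 − rank ∂_1 = 10 − 9 = 1, and the invariant factors of ∂_1 are all 1, so H_0 = Z.
  H_1: rank ker ∂_1 − rank ∂_2 = (30 − 9) − 20 = 1, and ∂_2 has invariant factor 2 > 1, so H_1 = Z ⊕ Z/2Z.
  H_2: rank ker ∂_2 − rank ∂_3 = (20 − 20) − 0 = 0, and there is no ∂_3, so H_2 = 0.

(K is a triangulation of the Klein bottle.)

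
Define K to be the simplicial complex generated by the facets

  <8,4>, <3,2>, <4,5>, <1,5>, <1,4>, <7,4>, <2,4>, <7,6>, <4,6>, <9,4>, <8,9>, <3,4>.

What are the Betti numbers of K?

Fix the vertex order 1 < 2 < 3 < 4 < 5 < 6 < 7 < 8 < 9 and write every simplex with vertices in increasing order. Then dim K = 1 and the simplices of K are:

  0-simplices (9): [1], [2], [3], [4], [5], [6], [7], [8], [9]
  1-simplices (12): [1,4], [1,5], [2,3], [2,4], [3,4], [4,5], [4,6], [4,7], [4,8], [4,9], [6,7], [8,9]

giving chain groups C_0 ≅ Z^9, C_1 ≅ Z^12.

∂_1: C_1 → C_0 maps an edge to its endpoints' difference, ∂[p,q] = q − p. For instance
  ∂[2,4] = [4] − [2].
As a 9×12 matrix over Z this has rank 8, with invariant factors (1,1,1,1,1,1,1,1).

From H_k ≅ ker(∂_k) / im(∂_{k+1}) we obtain:

  H_0: rank C_0 − rank ∂_1 = 9 − 8 = 1, and the invariant factors of ∂_1 are all 1, so H_0 ≅ Z.
  H_1: rank ker ∂_1 − rank ∂_2 = (12 − 8) − 0 = 4, and there is no ∂_2, so H_1 ≅ Z^4.

As a check, the Euler characteristic is 9 − 12 = -3, which agrees with 1 − 4 = -3.

Hence the Betti numbers are b_0 = 1, b_1 = 4.

b_0 = 1, b_1 = 4.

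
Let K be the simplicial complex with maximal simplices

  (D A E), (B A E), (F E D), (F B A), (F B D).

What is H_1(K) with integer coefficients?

Order the vertices as A < B < D < E < F. Listing each simplex with vertices in this order, K has dimension 2 with simplices:

  0-simplices (5): A, B, D, E, F
  1-simplices (10): AB, AD, AE, AF, BD, BE, BF, DE, DF, EF
  2-simplices (5): ABE, ABF, ADE, BDF, DEF

Hence C_0 ≅ Z^5, C_1 ≅ Z^10, C_2 ≅ Z^5.

∂_1: C_1 → C_0 maps an edge to its endpoints' difference, ∂[p,q] = q − p.
The resulting 5×10 matrix has rank 4, and its Smith normal form has invariant factors (1,1,1,1).

∂_2: C_2 → C_1 maps a triangle to the signed sum of its edges. For instance
  ∂ABF = BF − AF + AB,
  ∂BDF = DF − BF + BD.
The 10×5 boundary matrix has rank 5 and Smith normal form diag(1,1,1,1,1).

Reading off H_k = ker ∂_k / im ∂_{k+1}:

  H_1: rank ker ∂_1 − rank ∂_2 = (10 − 4) − 5 = 1, and the invariant factors of ∂_2 are all 1, so H_1 ≅ Z.

(K is a triangulation of the Möbius band.)

H_1 = Z.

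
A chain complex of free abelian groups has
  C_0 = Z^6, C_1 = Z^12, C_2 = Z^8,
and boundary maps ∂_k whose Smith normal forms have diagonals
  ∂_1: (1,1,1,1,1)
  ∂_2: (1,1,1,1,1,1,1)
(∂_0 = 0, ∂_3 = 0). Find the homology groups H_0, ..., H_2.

H_0: b_0 = 6 − 0 − 5 = 1; torsion from ∂_1 factors > 1: none. So H_0 = Z.
H_1: b_1 = 12 − 5 − 7 = 0; torsion from ∂_2 factors > 1: none. So H_1 = 0.
H_2: b_2 = 8 − 7 − 0 = 1; torsion from ∂_3 factors > 1: none. So H_2 = Z.

H_0 = Z,  H_1 = 0,  H_2 = Z.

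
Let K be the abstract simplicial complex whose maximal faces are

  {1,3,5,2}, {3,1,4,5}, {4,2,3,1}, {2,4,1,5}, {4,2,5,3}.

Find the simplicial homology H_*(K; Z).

Fix the vertex order 1 < 2 < 3 < 4 < 5 and write every simplex with vertices in increasing order. Then dim K = 3 and the simplices of K are:

  0-simplices (5): [1], [2], [3], [4], [5]
  1-simplices (10): [1,2], [1,3], [1,4], [1,5], [2,3], [2,4], [2,5], [3,4], [3,5], [4,5]
  2-simplices (10): [1,2,3], [1,2,4], [1,2,5], [1,3,4], [1,3,5], [1,4,5], [2,3,4], [2,3,5], [2,4,5], [3,4,5]
  3-simplices (5): [1,2,3,4], [1,2,3,5], [1,2,4,5], [1,3,4,5], [2,3,4,5]

Hence C_0 ≅ Z^5, C_1 ≅ Z^10, C_2 ≅ Z^10, C_3 ≅ Z^5.

Boundary ∂_1: C_1 → C_0 maps an edge to its endpoints' difference, ∂[p,q] = q − p. For instance
  ∂[1,5] = [5] − [1].
The 5×10 boundary matrix has rank 4 and Smith normal form diag(1,1,1,1).

∂_2: C_2 → C_1 maps a triangle to the signed sum of its edges. For instance
  ∂[1,3,5] = [3,5] − [1,5] + [1,3],
  ∂[3,4,5] = [4,5] − [3,5] + [3,4].
The resulting 10×10 matrix has rank 6, and its Smith normal form has invariant factors (1,1,1,1,1,1).

∂_3: C_3 → C_2 sends each 3-simplex σ to the alternating sum Σ_i (−1)^i (σ with its i-th vertex removed). For instance
  ∂[1,2,3,4] = [2,3,4] − [1,3,4] + [1,2,4] − [1,2,3],
  ∂[1,3,4,5] = [3,4,5] − [1,4,5] + [1,3,5] − [1,3,4].
As a 10×5 matrix over Z this has rank 4, with invariant factors (1,1,1,1).

Computing H_k = (kernel of ∂_k) / (image of ∂_{k+1}):

  H_0: rank C_0 − rank ∂_1 = 5 − 4 = 1, and the invariant factors of ∂_1 are all 1, so H_0 = Z.
  H_1: rank ker ∂_1 − rank ∂_2 = (10 − 4) − 6 = 0, and the invariant factors of ∂_2 are all 1, so H_1 = 0.
  H_2: rank ker ∂_2 − rank ∂_3 = (10 − 6) − 4 = 0, and the invariant factors of ∂_3 are all 1, so H_2 = 0.
  H_3: rank ker ∂_3 − rank ∂_4 = (5 − 4) − 0 = 1, and there is no ∂_4, so H_3 = Z.

As a check, the Euler characteristic is 5 − 10 + 10 − 5 = 0, which agrees with 1 − 0 + 0 − 1 = 0.

H_0 ≅ Z,  H_1 = 0,  H_2 = 0,  H_3 ≅ Z.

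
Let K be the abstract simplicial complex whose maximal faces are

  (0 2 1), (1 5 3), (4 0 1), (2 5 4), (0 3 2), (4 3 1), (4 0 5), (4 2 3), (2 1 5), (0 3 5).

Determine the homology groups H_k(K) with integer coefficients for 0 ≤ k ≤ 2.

Fix the vertex order 0 < 1 < 2 < 3 < 4 < 5 and write every simplex with vertices in increasing order. Then dim K = 2 and the simplices of K are:

  0-simplices (6): [0], [1], [2], [3], [4], [5]
  1-simplices (15): [0,1], [0,2], [0,3], [0,4], [0,5], [1,2], [1,3], [1,4], [1,5], [2,3], [2,4], [2,5], [3,4], [3,5], [4,5]
  2-simplices (10): [0,1,2], [0,1,4], [0,2,3], [0,3,5], [0,4,5], [1,2,5], [1,3,4], [1,3,5], [2,3,4], [2,4,5]

Hence C_0 ≅ Z^6, C_1 ≅ Z^15, C_2 ≅ Z^10.

∂_1: C_1 → C_0 sends each edge [p,q] (with p < q) to q − p.
The 6×15 boundary matrix has rank 5 and Smith normal form diag(1,1,1,1,1).

The boundary map ∂_2: C_2 → C_1 maps a triangle to the signed sum of its edges. For instance
  ∂[0,1,2] = [1,2] − [0,2] + [0,1],
  ∂[0,2,3] = [2,3] − [0,3] + [0,2].
This gives a 15×10 integer matrix of rank 10; reducing to Smith normal form yields diagonal entries (1,1,1,1,1,1,1,1,1,2).

Reading off H_k = ker ∂_k / im ∂_{k+1}:

  H_0: rank C_0 − rank ∂_1 = 6 − 5 = 1, and the invariant factors of ∂_1 are all 1, so H_0 ≅ Z.
  H_1: rank ker ∂_1 − rank ∂_2 = (15 − 5) − 10 = 0, and ∂_2 has invariant factor 2 > 1, so H_1 ≅ Z/2.
  H_2: rank ker ∂_2 − rank ∂_3 = (10 − 10) − 0 = 0, and there is no ∂_3, so H_2 ≅ 0.

H_0 ≅ Z,  H_1 ≅ Z/2,  H_2 = 0.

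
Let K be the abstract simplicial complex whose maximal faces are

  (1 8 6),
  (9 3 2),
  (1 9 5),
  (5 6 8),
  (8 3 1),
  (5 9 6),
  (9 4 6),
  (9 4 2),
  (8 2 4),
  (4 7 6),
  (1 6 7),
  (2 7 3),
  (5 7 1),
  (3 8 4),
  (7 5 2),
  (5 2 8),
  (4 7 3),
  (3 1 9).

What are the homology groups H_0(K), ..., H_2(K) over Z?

H_0 ≅ Z,  H_1 ≅ Z ⊕ Z/2Z,  H_2 = 0.

Fix the vertex order 1 < 2 < 3 < 4 < 5 < 6 < 7 < 8 < 9 and write every simplex with vertices in increasing order. Then dim K = 2 and the simplices of K are:

  0-simplices (9): [1], [2], [3], [4], [5], [6], [7], [8], [9]
  1-simplices (27): (27 of them)
  2-simplices (18): [1,3,8], [1,3,9], [1,5,7], [1,5,9], [1,6,7], [1,6,8], [2,3,7], [2,3,9], [2,4,8], [2,4,9], [2,5,7], [2,5,8], [3,4,7], [3,4,8], [4,6,7], [4,6,9], [5,6,8], [5,6,9]

giving chain groups C_0 ≅ Z^9, C_1 ≅ Z^27, C_2 ≅ Z^18.

The boundary map ∂_1: C_1 → C_0 sends each edge [p,q] (with p < q) to q − p.
As a 9×27 matrix over Z this has rank 8, with invariant factors (1,1,1,1,1,1,1,1).

Boundary ∂_2: C_2 → C_1 sends each 2-simplex [p,q,r] to [q,r] − [p,r] + [p,q]. For instance
  ∂[4,6,7] = [6,7] − [4,7] + [4,6],
  ∂[1,5,7] = [5,7] − [1,7] + [1,5].
This gives a 27×18 integer matrix of rank 18; reducing to Smith normal form yields diagonal entries (1,1,1,1,1,1,1,1,1,1,1,1,1,1,1,1,1,2).

Now H_k = ker ∂_k / im ∂_{k+1}, so:

  H_0: rank C_0 − rank ∂_1 = 9 − 8 = 1, and the invariant factors of ∂_1 are all 1, so H_0 = Z.
  H_1: rank ker ∂_1 − rank ∂_2 = (27 − 8) − 18 = 1, and ∂_2 has invariant factor 2 > 1, so H_1 = Z ⊕ Z/2Z.
  H_2: rank ker ∂_2 − rank ∂_3 = (18 − 18) − 0 = 0, and there is no ∂_3, so H_2 = 0.

(K is a triangulation of the Klein bottle.)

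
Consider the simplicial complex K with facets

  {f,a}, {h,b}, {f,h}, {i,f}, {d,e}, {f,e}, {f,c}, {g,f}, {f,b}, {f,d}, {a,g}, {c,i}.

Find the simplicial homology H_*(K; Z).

Take the total order a < b < c < d < e < f < g < h < i on the vertex set. Then K (dimension 1) consists of the simplices:

  0-simplices (9): a, b, c, d, e, f, g, h, i
  1-simplices (12): af, ag, bf, bh, cf, ci, de, df, ef, fg, fh, fi

so the chain groups are C_0 ≅ Z^9, C_1 ≅ Z^12.

Boundary ∂_1: C_1 → C_0 sends each edge [p,q] (with p < q) to q − p.
As a 9×12 matrix over Z this has rank 8, with invariant factors (1,1,1,1,1,1,1,1).

Computing H_k = (kernel of ∂_k) / (image of ∂_{k+1}):

  H_0: rank C_0 − rank ∂_1 = 9 − 8 = 1, and the invariant factors of ∂_1 are all 1, so H_0 ≅ Z.
  H_1: rank ker ∂_1 − rank ∂_2 = (12 − 8) − 0 = 4, and there is no ∂_2, so H_1 ≅ Z^4.

As a check, the Euler characteristic is 9 − 12 = -3, which agrees with 1 − 4 = -3.

H_0 = Z,  H_1 = Z^4.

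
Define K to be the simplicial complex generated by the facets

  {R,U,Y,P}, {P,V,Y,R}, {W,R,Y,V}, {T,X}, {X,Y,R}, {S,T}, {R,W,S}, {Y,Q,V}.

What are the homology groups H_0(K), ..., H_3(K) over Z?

H_0 ≅ Z,  H_1 ≅ Z,  H_2 = 0,  H_3 = 0.

K has 10 vertices, 20 edges, 13 triangles, 3 3-simplices.
rank ∂_0 = 0, rank ∂_1 = 9 ⇒ b_0 = 10 − 0 − 9 = 1; all invariant factors of ∂_1 are 1 so no torsion. So H_0 = Z.
rank ∂_1 = 9, rank ∂_2 = 10 ⇒ b_1 = 20 − 9 − 10 = 1; all invariant factors of ∂_2 are 1 so no torsion. So H_1 = Z.
rank ∂_2 = 10, rank ∂_3 = 3 ⇒ b_2 = 13 − 10 − 3 = 0; all invariant factors of ∂_3 are 1 so no torsion. So H_2 = 0.
rank ∂_3 = 3, rank ∂_4 = 0 ⇒ b_3 = 3 − 3 − 0 = 0. So H_3 = 0.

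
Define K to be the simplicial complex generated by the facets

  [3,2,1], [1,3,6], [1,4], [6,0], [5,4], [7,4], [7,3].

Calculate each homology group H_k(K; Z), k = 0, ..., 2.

Order the vertices as 0 < 1 < 2 < 3 < 4 < 5 < 6 < 7. Listing each simplex with vertices in this order, K has dimension 2 with simplices:

  0-simplices (8): [0], [1], [2], [3], [4], [5], [6], [7]
  1-simplices (10): [0,6], [1,2], [1,3], [1,4], [1,6], [2,3], [3,6], [3,7], [4,5], [4,7]
  2-simplices (2): [1,2,3], [1,3,6]

so the chain groups are C_0 ≅ Z^8, C_1 ≅ Z^10, C_2 ≅ Z^2.

∂_1: C_1 → C_0 maps an edge to its endpoints' difference, ∂[p,q] = q − p.
As a 8×10 matrix over Z this has rank 7, with invariant factors (1,1,1,1,1,1,1).

The boundary map ∂_2: C_2 → C_1 sends each 2-simplex [p,q,r] to [q,r] − [p,r] + [p,q]. For instance
  ∂[1,3,6] = [3,6] − [1,6] + [1,3],
  ∂[1,2,3] = [2,3] − [1,3] + [1,2].
The resulting 10×2 matrix has rank 2, and its Smith normal form has invariant factors (1,1).

From H_k ≅ ker(∂_k) / im(∂_{k+1}) we obtain:

  H_0: rank C_0 − rank ∂_1 = 8 − 7 = 1, and the invariant factors of ∂_1 are all 1, so H_0 = Z.
  H_1: rank ker ∂_1 − rank ∂_2 = (10 − 7) − 2 = 1, and the invariant factors of ∂_2 are all 1, so H_1 = Z.
  H_2: rank ker ∂_2 − rank ∂_3 = (2 − 2) − 0 = 0, and there is no ∂_3, so H_2 = 0.

H_0 = Z,  H_1 = Z,  H_2 = 0.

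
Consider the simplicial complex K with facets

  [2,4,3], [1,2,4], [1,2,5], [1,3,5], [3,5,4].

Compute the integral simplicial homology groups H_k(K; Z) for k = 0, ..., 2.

Take the total order 1 < 2 < 3 < 4 < 5 on the vertex set. Then K (dimension 2) consists of the simplices:

  0-simplices (5): [1], [2], [3], [4], [5]
  1-simplices (10): [1,2], [1,3], [1,4], [1,5], [2,3], [2,4], [2,5], [3,4], [3,5], [4,5]
  2-simplices (5): [1,2,4], [1,2,5], [1,3,5], [2,3,4], [3,4,5]

giving chain groups C_0 ≅ Z^5, C_1 ≅ Z^10, C_2 ≅ Z^5.

Boundary ∂_1: C_1 → C_0 maps an edge to its endpoints' difference, ∂[p,q] = q − p. For instance
  ∂[1,4] = [4] − [1].
As a 5×10 matrix over Z this has rank 4, with invariant factors (1,1,1,1).

Boundary ∂_2: C_2 → C_1 sends each 2-simplex [p,q,r] to [q,r] − [p,r] + [p,q]. For instance
  ∂[2,3,4] = [3,4] − [2,4] + [2,3],
  ∂[1,3,5] = [3,5] − [1,5] + [1,3].
The resulting 10×5 matrix has rank 5, and its Smith normal form has invariant factors (1,1,1,1,1).

Now H_k = ker ∂_k / im ∂_{k+1}, so:

  H_0: rank C_0 − rank ∂_1 = 5 − 4 = 1, and the invariant factors of ∂_1 are all 1, so H_0 = Z.
  H_1: rank ker ∂_1 − rank ∂_2 = (10 − 4) − 5 = 1, and the invariant factors of ∂_2 are all 1, so H_1 = Z.
  H_2: rank ker ∂_2 − rank ∂_3 = (5 − 5) − 0 = 0, and there is no ∂_3, so H_2 = 0.

(K is a triangulation of the Möbius band.)

H_0 ≅ Z,  H_1 ≅ Z,  H_2 = 0.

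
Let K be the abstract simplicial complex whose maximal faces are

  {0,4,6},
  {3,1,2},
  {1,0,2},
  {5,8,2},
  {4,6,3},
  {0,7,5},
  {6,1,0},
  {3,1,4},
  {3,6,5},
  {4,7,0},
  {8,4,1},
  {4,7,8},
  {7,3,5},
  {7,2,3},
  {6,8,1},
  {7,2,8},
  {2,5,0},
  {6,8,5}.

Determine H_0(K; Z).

Take the total order 0 < 1 < 2 < 3 < 4 < 5 < 6 < 7 < 8 on the vertex set. Then K (dimension 2) consists of the simplices:

  0-simplices (9): [0], [1], [2], [3], [4], [5], [6], [7], [8]
  1-simplices (27): (27 of them)
  2-simplices (18): [0,1,2], [0,1,6], [0,2,5], [0,4,6], [0,4,7], [0,5,7], [1,2,3], [1,3,4], [1,4,8], [1,6,8], [2,3,7], [2,5,8], [2,7,8], [3,4,6], [3,5,6], [3,5,7], [4,7,8], [5,6,8]

giving chain groups C_0 ≅ Z^9, C_1 ≅ Z^27, C_2 ≅ Z^18.

∂_1: C_1 → C_0 sends each edge [p,q] (with p < q) to q − p. For instance
  ∂[1,3] = [3] − [1].
As a 9×27 matrix over Z this has rank 8, with invariant factors (1,1,1,1,1,1,1,1).

∂_2: C_2 → C_1 maps a triangle to the signed sum of its edges. For instance
  ∂[1,2,3] = [2,3] − [1,3] + [1,2],
  ∂[0,5,7] = [5,7] − [0,7] + [0,5].
The resulting 27×18 matrix has rank 18, and its Smith normal form has invariant factors (1,1,1,1,1,1,1,1,1,1,1,1,1,1,1,1,1,2).

From H_k ≅ ker(∂_k) / im(∂_{k+1}) we obtain:

  H_0: rank C_0 − rank ∂_1 = 9 − 8 = 1, and the invariant factors of ∂_1 are all 1, so H_0 ≅ Z.

H_0 ≅ Z.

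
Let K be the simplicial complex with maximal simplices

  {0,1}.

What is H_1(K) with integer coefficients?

K has 2 vertices, 1 edge.
rank ∂_1 = 1, rank ∂_2 = 0 ⇒ b_1 = 1 − 1 − 0 = 0. So H_1 = 0.

H_1 = 0.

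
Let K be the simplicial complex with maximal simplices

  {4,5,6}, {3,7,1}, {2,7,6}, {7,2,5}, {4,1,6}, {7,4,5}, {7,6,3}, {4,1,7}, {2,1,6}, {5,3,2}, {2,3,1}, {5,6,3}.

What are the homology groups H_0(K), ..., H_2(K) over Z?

We work with the vertex ordering 1 < 2 < 3 < 4 < 5 < 6 < 7. The simplices of K, each written with vertices in increasing order, are:

  0-simplices (7): [1], [2], [3], [4], [5], [6], [7]
  1-simplices (18): [1,2], [1,3], [1,4], [1,6], [1,7], [2,3], [2,5], [2,6], [2,7], [3,5], [3,6], [3,7], [4,5], [4,6], [4,7], [5,6], [5,7], [6,7]
  2-simplices (12): [1,2,3], [1,2,6], [1,3,7], [1,4,6], [1,4,7], [2,3,5], [2,5,7], [2,6,7], [3,5,6], [3,6,7], [4,5,6], [4,5,7]

so the chain groups are C_0 ≅ Z^7, C_1 ≅ Z^18, C_2 ≅ Z^12.

Boundary ∂_1: C_1 → C_0 sends each edge [p,q] (with p < q) to q − p.
This gives a 7×18 integer matrix of rank 6; reducing to Smith normal form yields diagonal entries (1,1,1,1,1,1).

∂_2: C_2 → C_1 maps a triangle to the signed sum of its edges. For instance
  ∂[1,2,6] = [2,6] − [1,6] + [1,2],
  ∂[1,3,7] = [3,7] − [1,7] + [1,3].
As a 18×12 matrix over Z this has rank 12, with invariant factors (1,1,1,1,1,1,1,1,1,1,1,2).

Reading off H_k = ker ∂_k / im ∂_{k+1}:

  H_0: rank C_0 − rank ∂_1 = 7 − 6 = 1, and the invariant factors of ∂_1 are all 1, so H_0 ≅ Z.
  H_1: rank ker ∂_1 − rank ∂_2 = (18 − 6) − 12 = 0, and ∂_2 has invariant factor 2 > 1, so H_1 ≅ Z/2.
  H_2: rank ker ∂_2 − rank ∂_3 = (12 − 12) − 0 = 0, and there is no ∂_3, so H_2 ≅ 0.

As a check, the Euler characteristic is 7 − 18 + 12 = 1, which agrees with 1 − 0 + 0 = 1.
(K is a triangulation of the real projective plane RP^2.)

H_0 ≅ Z,  H_1 ≅ Z/2,  H_2 = 0.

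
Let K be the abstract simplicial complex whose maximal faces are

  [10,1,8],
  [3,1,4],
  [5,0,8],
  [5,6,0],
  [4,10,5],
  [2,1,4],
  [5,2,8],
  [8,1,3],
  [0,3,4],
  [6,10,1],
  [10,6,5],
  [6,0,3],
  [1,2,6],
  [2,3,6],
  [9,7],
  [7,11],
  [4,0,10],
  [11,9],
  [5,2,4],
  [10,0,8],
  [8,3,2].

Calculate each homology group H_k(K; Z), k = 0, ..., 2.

H_0 ≅ Z^2,  H_1 ≅ Z^2 ⊕ Z/2,  H_2 = 0.

K has 12 vertices, 30 edges, 18 triangles.
rank ∂_0 = 0, rank ∂_1 = 10 ⇒ b_0 = 12 − 0 − 10 = 2; all invariant factors of ∂_1 are 1 so no torsion. So H_0 = Z^2.
rank ∂_1 = 10, rank ∂_2 = 18 ⇒ b_1 = 30 − 10 − 18 = 2; ∂_2 has invariant factor(s) [2] giving torsion. So H_1 = Z^2 ⊕ Z/2.
rank ∂_2 = 18, rank ∂_3 = 0 ⇒ b_2 = 18 − 18 − 0 = 0. So H_2 = 0.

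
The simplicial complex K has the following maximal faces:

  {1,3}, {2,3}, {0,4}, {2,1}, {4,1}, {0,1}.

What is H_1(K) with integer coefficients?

K has 5 vertices, 6 edges.
rank ∂_1 = 4, rank ∂_2 = 0 ⇒ b_1 = 6 − 4 − 0 = 2. So H_1 = Z^2.

H_1 ≅ Z^2.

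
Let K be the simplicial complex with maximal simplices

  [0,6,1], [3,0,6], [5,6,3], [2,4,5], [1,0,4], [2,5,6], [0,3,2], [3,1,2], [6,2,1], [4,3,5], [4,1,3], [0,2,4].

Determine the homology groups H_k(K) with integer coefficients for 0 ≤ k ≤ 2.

H_0 = Z,  H_1 = Z/2,  H_2 = 0.

K has 7 vertices, 18 edges, 12 triangles.
rank ∂_0 = 0, rank ∂_1 = 6 ⇒ b_0 = 7 − 0 − 6 = 1; all invariant factors of ∂_1 are 1 so no torsion. So H_0 = Z.
rank ∂_1 = 6, rank ∂_2 = 12 ⇒ b_1 = 18 − 6 − 12 = 0; ∂_2 has invariant factor(s) [2] giving torsion. So H_1 = Z/2.
rank ∂_2 = 12, rank ∂_3 = 0 ⇒ b_2 = 12 − 12 − 0 = 0. So H_2 = 0.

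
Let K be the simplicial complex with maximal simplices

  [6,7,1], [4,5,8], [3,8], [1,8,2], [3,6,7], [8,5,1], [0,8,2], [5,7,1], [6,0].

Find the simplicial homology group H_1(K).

Take the total order 0 < 1 < 2 < 3 < 4 < 5 < 6 < 7 < 8 on the vertex set. Then K (dimension 2) consists of the simplices:

  0-simplices (9): [0], [1], [2], [3], [4], [5], [6], [7], [8]
  1-simplices (17): [0,2], [0,6], [0,8], [1,2], [1,5], [1,6], [1,7], [1,8], [2,8], [3,6], [3,7], [3,8], [4,5], [4,8], [5,7], [5,8], [6,7]
  2-simplices (7): [0,2,8], [1,2,8], [1,5,7], [1,5,8], [1,6,7], [3,6,7], [4,5,8]

so the chain groups are C_0 ≅ Z^9, C_1 ≅ Z^17, C_2 ≅ Z^7.

The boundary map ∂_1: C_1 → C_0 maps an edge to its endpoints' difference, ∂[p,q] = q − p.
The resulting 9×17 matrix has rank 8, and its Smith normal form has invariant factors (1,1,1,1,1,1,1,1).

∂_2: C_2 → C_1 acts by ∂[p,q,r] = [q,r] − [p,r] + [p,q]. For instance
  ∂[1,2,8] = [2,8] − [1,8] + [1,2],
  ∂[4,5,8] = [5,8] − [4,8] + [4,5].
This gives a 17×7 integer matrix of rank 7; reducing to Smith normal form yields diagonal entries (1,1,1,1,1,1,1).

Now H_k = ker ∂_k / im ∂_{k+1}, so:

  H_1: rank ker ∂_1 − rank ∂_2 = (17 − 8) − 7 = 2, and the invariant factors of ∂_2 are all 1, so H_1 = Z^2.

H_1 = Z^2.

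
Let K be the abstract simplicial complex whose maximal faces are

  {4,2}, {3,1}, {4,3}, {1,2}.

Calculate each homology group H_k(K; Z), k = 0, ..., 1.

We work with the vertex ordering 1 < 2 < 3 < 4. The simplices of K, each written with vertices in increasing order, are:

  0-simplices (4): [1], [2], [3], [4]
  1-simplices (4): [1,2], [1,3], [2,4], [3,4]

Hence C_0 ≅ Z^4, C_1 ≅ Z^4.

The boundary map ∂_1: C_1 → C_0 is given by ∂[p,q] = [q] − [p].
This gives a 4×4 integer matrix of rank 3; reducing to Smith normal form yields diagonal entries (1,1,1).

Now H_k = ker ∂_k / im ∂_{k+1}, so:

  H_0: rank C_0 − rank ∂_1 = 4 − 3 = 1, and the invariant factors of ∂_1 are all 1, so H_0 ≅ Z.
  H_1: rank ker ∂_1 − rank ∂_2 = (4 − 3) − 0 = 1, and there is no ∂_2, so H_1 ≅ Z.

H_0 = Z,  H_1 = Z.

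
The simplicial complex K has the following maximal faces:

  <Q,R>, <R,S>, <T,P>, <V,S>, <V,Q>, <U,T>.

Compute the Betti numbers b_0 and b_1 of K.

b_0 = 2, b_1 = 1.

Order the vertices as P < Q < R < S < T < U < V. Listing each simplex with vertices in this order, K has dimension 1 with simplices:

  0-simplices (7): P, Q, R, S, T, U, V
  1-simplices (6): PT, QR, QV, RS, SV, TU

Hence C_0 ≅ Z^7, C_1 ≅ Z^6.

∂_1: C_1 → C_0 maps an edge to its endpoints' difference, ∂[p,q] = q − p. For instance
  ∂RS = S − R.
The 7×6 boundary matrix has rank 5 and Smith normal form diag(1,1,1,1,1).

From H_k ≅ ker(∂_k) / im(∂_{k+1}) we obtain:

  H_0: rank C_0 − rank ∂_1 = 7 − 5 = 2, and the invariant factors of ∂_1 are all 1, so H_0 ≅ Z^2.
  H_1: rank ker ∂_1 − rank ∂_2 = (6 − 5) − 0 = 1, and there is no ∂_2, so H_1 ≅ Z.

As a check, the Euler characteristic is 7 − 6 = 1, which agrees with 2 − 1 = 1.

Hence the Betti numbers are b_0 = 2, b_1 = 1.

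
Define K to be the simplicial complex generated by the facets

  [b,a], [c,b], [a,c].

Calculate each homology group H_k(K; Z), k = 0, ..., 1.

H_0 = Z,  H_1 = Z.

Order the vertices as a < b < c. Listing each simplex with vertices in this order, K has dimension 1 with simplices:

  0-simplices (3): a, b, c
  1-simplices (3): ab, ac, bc

Hence C_0 ≅ Z^3, C_1 ≅ Z^3.

The boundary map ∂_1: C_1 → C_0 sends each edge [p,q] (with p < q) to q − p. For instance
  ∂ac = c − a.
The resulting 3×3 matrix has rank 2, and its Smith normal form has invariant factors (1,1).

From H_k ≅ ker(∂_k) / im(∂_{k+1}) we obtain:

  H_0: rank C_0 − rank ∂_1 = 3 − 2 = 1, and the invariant factors of ∂_1 are all 1, so H_0 ≅ Z.
  H_1: rank ker ∂_1 − rank ∂_2 = (3 − 2) − 0 = 1, and there is no ∂_2, so H_1 ≅ Z.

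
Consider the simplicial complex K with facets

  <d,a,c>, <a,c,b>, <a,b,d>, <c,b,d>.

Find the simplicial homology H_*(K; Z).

H_0 ≅ Z,  H_1 = 0,  H_2 ≅ Z.

Take the total order a < b < c < d on the vertex set. Then K (dimension 2) consists of the simplices:

  0-simplices (4): a, b, c, d
  1-simplices (6): ab, ac, ad, bc, bd, cd
  2-simplices (4): abc, abd, acd, bcd

giving chain groups C_0 ≅ Z^4, C_1 ≅ Z^6, C_2 ≅ Z^4.

The boundary map ∂_1: C_1 → C_0 is given by ∂[p,q] = [q] − [p]. For instance
  ∂bc = c − b.
The 4×6 boundary matrix has rank 3 and Smith normal form diag(1,1,1).

∂_2: C_2 → C_1 maps a triangle to the signed sum of its edges. For instance
  ∂bcd = cd − bd + bc,
  ∂acd = cd − ad + ac.
This gives a 6×4 integer matrix of rank 3; reducing to Smith normal form yields diagonal entries (1,1,1).

Computing H_k = (kernel of ∂_k) / (image of ∂_{k+1}):

  H_0: rank C_0 − rank ∂_1 = 4 − 3 = 1, and the invariant factors of ∂_1 are all 1, so H_0 = Z.
  H_1: rank ker ∂_1 − rank ∂_2 = (6 − 3) − 3 = 0, and the invariant factors of ∂_2 are all 1, so H_1 = 0.
  H_2: rank ker ∂_2 − rank ∂_3 = (4 − 3) − 0 = 1, and there is no ∂_3, so H_2 = Z.

As a check, the Euler characteristic is 4 − 6 + 4 = 2, which agrees with 1 − 0 + 1 = 2.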